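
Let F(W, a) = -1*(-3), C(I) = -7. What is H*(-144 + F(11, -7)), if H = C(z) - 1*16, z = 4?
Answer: 3243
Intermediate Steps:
F(W, a) = 3
H = -23 (H = -7 - 1*16 = -7 - 16 = -23)
H*(-144 + F(11, -7)) = -23*(-144 + 3) = -23*(-141) = 3243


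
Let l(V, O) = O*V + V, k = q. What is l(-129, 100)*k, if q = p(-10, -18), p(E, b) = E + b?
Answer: 364812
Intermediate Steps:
q = -28 (q = -10 - 18 = -28)
k = -28
l(V, O) = V + O*V
l(-129, 100)*k = -129*(1 + 100)*(-28) = -129*101*(-28) = -13029*(-28) = 364812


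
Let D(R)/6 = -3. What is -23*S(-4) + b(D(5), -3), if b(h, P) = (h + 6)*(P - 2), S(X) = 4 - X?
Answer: -124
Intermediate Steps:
D(R) = -18 (D(R) = 6*(-3) = -18)
b(h, P) = (-2 + P)*(6 + h) (b(h, P) = (6 + h)*(-2 + P) = (-2 + P)*(6 + h))
-23*S(-4) + b(D(5), -3) = -23*(4 - 1*(-4)) + (-12 - 2*(-18) + 6*(-3) - 3*(-18)) = -23*(4 + 4) + (-12 + 36 - 18 + 54) = -23*8 + 60 = -184 + 60 = -124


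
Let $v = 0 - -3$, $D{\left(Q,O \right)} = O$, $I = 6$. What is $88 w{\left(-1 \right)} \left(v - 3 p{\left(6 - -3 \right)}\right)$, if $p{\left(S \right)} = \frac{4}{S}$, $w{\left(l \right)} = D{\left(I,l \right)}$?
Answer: $- \frac{440}{3} \approx -146.67$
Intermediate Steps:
$v = 3$ ($v = 0 + 3 = 3$)
$w{\left(l \right)} = l$
$88 w{\left(-1 \right)} \left(v - 3 p{\left(6 - -3 \right)}\right) = 88 \left(-1\right) \left(3 - 3 \frac{4}{6 - -3}\right) = - 88 \left(3 - 3 \frac{4}{6 + 3}\right) = - 88 \left(3 - 3 \cdot \frac{4}{9}\right) = - 88 \left(3 - 3 \cdot 4 \cdot \frac{1}{9}\right) = - 88 \left(3 - \frac{4}{3}\right) = \left(-88\right) \frac{5}{3} = - \frac{440}{3}$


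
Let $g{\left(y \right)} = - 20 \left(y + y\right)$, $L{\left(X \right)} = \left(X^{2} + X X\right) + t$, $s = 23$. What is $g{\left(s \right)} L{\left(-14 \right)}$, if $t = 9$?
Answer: $-368920$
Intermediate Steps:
$L{\left(X \right)} = 9 + 2 X^{2}$ ($L{\left(X \right)} = \left(X^{2} + X X\right) + 9 = \left(X^{2} + X^{2}\right) + 9 = 2 X^{2} + 9 = 9 + 2 X^{2}$)
$g{\left(y \right)} = - 40 y$ ($g{\left(y \right)} = - 20 \cdot 2 y = - 40 y$)
$g{\left(s \right)} L{\left(-14 \right)} = \left(-40\right) 23 \left(9 + 2 \left(-14\right)^{2}\right) = - 920 \left(9 + 2 \cdot 196\right) = - 920 \left(9 + 392\right) = \left(-920\right) 401 = -368920$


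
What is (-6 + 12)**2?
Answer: 36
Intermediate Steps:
(-6 + 12)**2 = 6**2 = 36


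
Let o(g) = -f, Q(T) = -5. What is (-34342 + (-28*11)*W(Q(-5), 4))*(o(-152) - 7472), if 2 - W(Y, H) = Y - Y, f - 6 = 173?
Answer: 267463658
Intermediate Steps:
f = 179 (f = 6 + 173 = 179)
W(Y, H) = 2 (W(Y, H) = 2 - (Y - Y) = 2 - 1*0 = 2 + 0 = 2)
o(g) = -179 (o(g) = -1*179 = -179)
(-34342 + (-28*11)*W(Q(-5), 4))*(o(-152) - 7472) = (-34342 - 28*11*2)*(-179 - 7472) = (-34342 - 308*2)*(-7651) = (-34342 - 616)*(-7651) = -34958*(-7651) = 267463658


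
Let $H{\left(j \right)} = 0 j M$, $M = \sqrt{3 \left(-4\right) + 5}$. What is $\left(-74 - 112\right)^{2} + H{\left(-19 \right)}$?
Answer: $34596$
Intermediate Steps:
$M = i \sqrt{7}$ ($M = \sqrt{-12 + 5} = \sqrt{-7} = i \sqrt{7} \approx 2.6458 i$)
$H{\left(j \right)} = 0$ ($H{\left(j \right)} = 0 j i \sqrt{7} = 0 i \sqrt{7} = 0$)
$\left(-74 - 112\right)^{2} + H{\left(-19 \right)} = \left(-74 - 112\right)^{2} + 0 = \left(-186\right)^{2} + 0 = 34596 + 0 = 34596$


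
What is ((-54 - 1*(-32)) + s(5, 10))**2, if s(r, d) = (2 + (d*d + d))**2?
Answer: 156800484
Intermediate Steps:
s(r, d) = (2 + d + d**2)**2 (s(r, d) = (2 + (d**2 + d))**2 = (2 + (d + d**2))**2 = (2 + d + d**2)**2)
((-54 - 1*(-32)) + s(5, 10))**2 = ((-54 - 1*(-32)) + (2 + 10 + 10**2)**2)**2 = ((-54 + 32) + (2 + 10 + 100)**2)**2 = (-22 + 112**2)**2 = (-22 + 12544)**2 = 12522**2 = 156800484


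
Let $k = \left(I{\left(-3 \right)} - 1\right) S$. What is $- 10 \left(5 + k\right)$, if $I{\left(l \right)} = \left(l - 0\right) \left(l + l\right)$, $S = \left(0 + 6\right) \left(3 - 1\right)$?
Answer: $-2090$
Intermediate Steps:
$S = 12$ ($S = 6 \cdot 2 = 12$)
$I{\left(l \right)} = 2 l^{2}$ ($I{\left(l \right)} = \left(l + \left(-3 + 3\right)\right) 2 l = \left(l + 0\right) 2 l = l 2 l = 2 l^{2}$)
$k = 204$ ($k = \left(2 \left(-3\right)^{2} - 1\right) 12 = \left(2 \cdot 9 - 1\right) 12 = \left(18 - 1\right) 12 = 17 \cdot 12 = 204$)
$- 10 \left(5 + k\right) = - 10 \left(5 + 204\right) = \left(-10\right) 209 = -2090$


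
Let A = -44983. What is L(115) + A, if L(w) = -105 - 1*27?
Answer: -45115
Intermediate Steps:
L(w) = -132 (L(w) = -105 - 27 = -132)
L(115) + A = -132 - 44983 = -45115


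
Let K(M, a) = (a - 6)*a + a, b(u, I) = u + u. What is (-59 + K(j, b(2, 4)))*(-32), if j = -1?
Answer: 2016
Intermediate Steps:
b(u, I) = 2*u
K(M, a) = a + a*(-6 + a) (K(M, a) = (-6 + a)*a + a = a*(-6 + a) + a = a + a*(-6 + a))
(-59 + K(j, b(2, 4)))*(-32) = (-59 + (2*2)*(-5 + 2*2))*(-32) = (-59 + 4*(-5 + 4))*(-32) = (-59 + 4*(-1))*(-32) = (-59 - 4)*(-32) = -63*(-32) = 2016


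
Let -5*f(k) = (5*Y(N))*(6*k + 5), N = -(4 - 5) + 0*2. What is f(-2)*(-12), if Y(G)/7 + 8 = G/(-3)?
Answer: 4900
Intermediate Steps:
N = 1 (N = -1*(-1) + 0 = 1 + 0 = 1)
Y(G) = -56 - 7*G/3 (Y(G) = -56 + 7*(G/(-3)) = -56 + 7*(G*(-⅓)) = -56 + 7*(-G/3) = -56 - 7*G/3)
f(k) = 875/3 + 350*k (f(k) = -5*(-56 - 7/3*1)*(6*k + 5)/5 = -5*(-56 - 7/3)*(5 + 6*k)/5 = -5*(-175/3)*(5 + 6*k)/5 = -(-175)*(5 + 6*k)/3 = -(-4375/3 - 1750*k)/5 = 875/3 + 350*k)
f(-2)*(-12) = (875/3 + 350*(-2))*(-12) = (875/3 - 700)*(-12) = -1225/3*(-12) = 4900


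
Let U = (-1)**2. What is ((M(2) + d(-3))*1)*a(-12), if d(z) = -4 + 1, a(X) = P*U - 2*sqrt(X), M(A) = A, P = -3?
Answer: 3 + 4*I*sqrt(3) ≈ 3.0 + 6.9282*I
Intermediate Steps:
U = 1
a(X) = -3 - 2*sqrt(X) (a(X) = -3*1 - 2*sqrt(X) = -3 - 2*sqrt(X))
d(z) = -3
((M(2) + d(-3))*1)*a(-12) = ((2 - 3)*1)*(-3 - 4*I*sqrt(3)) = (-1*1)*(-3 - 4*I*sqrt(3)) = -(-3 - 4*I*sqrt(3)) = 3 + 4*I*sqrt(3)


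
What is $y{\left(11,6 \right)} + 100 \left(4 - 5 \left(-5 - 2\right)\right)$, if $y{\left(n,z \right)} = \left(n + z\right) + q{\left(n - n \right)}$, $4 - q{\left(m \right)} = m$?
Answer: $3921$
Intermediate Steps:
$q{\left(m \right)} = 4 - m$
$y{\left(n,z \right)} = 4 + n + z$ ($y{\left(n,z \right)} = \left(n + z\right) + \left(4 - \left(n - n\right)\right) = \left(n + z\right) + \left(4 - 0\right) = \left(n + z\right) + \left(4 + 0\right) = \left(n + z\right) + 4 = 4 + n + z$)
$y{\left(11,6 \right)} + 100 \left(4 - 5 \left(-5 - 2\right)\right) = \left(4 + 11 + 6\right) + 100 \left(4 - 5 \left(-5 - 2\right)\right) = 21 + 100 \left(4 - 5 \left(-5 - 2\right)\right) = 21 + 100 \left(4 - -35\right) = 21 + 100 \left(4 + 35\right) = 21 + 100 \cdot 39 = 21 + 3900 = 3921$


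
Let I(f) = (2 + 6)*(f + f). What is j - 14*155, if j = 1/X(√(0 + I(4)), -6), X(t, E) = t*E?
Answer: -104161/48 ≈ -2170.0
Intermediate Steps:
I(f) = 16*f (I(f) = 8*(2*f) = 16*f)
X(t, E) = E*t
j = -1/48 (j = 1/(-6*√(0 + 16*4)) = 1/(-6*√(0 + 64)) = 1/(-6*√64) = 1/(-6*8) = 1/(-48) = -1/48 ≈ -0.020833)
j - 14*155 = -1/48 - 14*155 = -1/48 - 2170 = -104161/48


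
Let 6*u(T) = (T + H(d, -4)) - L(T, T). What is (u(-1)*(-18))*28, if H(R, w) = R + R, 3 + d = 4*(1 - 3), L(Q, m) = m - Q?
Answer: 1932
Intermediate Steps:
d = -11 (d = -3 + 4*(1 - 3) = -3 + 4*(-2) = -3 - 8 = -11)
H(R, w) = 2*R
u(T) = -11/3 + T/6 (u(T) = ((T + 2*(-11)) - (T - T))/6 = ((T - 22) - 1*0)/6 = ((-22 + T) + 0)/6 = (-22 + T)/6 = -11/3 + T/6)
(u(-1)*(-18))*28 = ((-11/3 + (⅙)*(-1))*(-18))*28 = ((-11/3 - ⅙)*(-18))*28 = -23/6*(-18)*28 = 69*28 = 1932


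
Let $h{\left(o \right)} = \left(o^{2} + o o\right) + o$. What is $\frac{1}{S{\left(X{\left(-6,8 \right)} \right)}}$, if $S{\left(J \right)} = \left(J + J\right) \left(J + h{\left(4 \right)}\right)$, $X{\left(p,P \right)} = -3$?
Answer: $- \frac{1}{198} \approx -0.0050505$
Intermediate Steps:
$h{\left(o \right)} = o + 2 o^{2}$ ($h{\left(o \right)} = \left(o^{2} + o^{2}\right) + o = 2 o^{2} + o = o + 2 o^{2}$)
$S{\left(J \right)} = 2 J \left(36 + J\right)$ ($S{\left(J \right)} = \left(J + J\right) \left(J + 4 \left(1 + 2 \cdot 4\right)\right) = 2 J \left(J + 4 \left(1 + 8\right)\right) = 2 J \left(J + 4 \cdot 9\right) = 2 J \left(J + 36\right) = 2 J \left(36 + J\right)$)
$\frac{1}{S{\left(X{\left(-6,8 \right)} \right)}} = \frac{1}{2 \left(-3\right) \left(36 - 3\right)} = \frac{1}{2 \left(-3\right) 33} = \frac{1}{-198} = - \frac{1}{198}$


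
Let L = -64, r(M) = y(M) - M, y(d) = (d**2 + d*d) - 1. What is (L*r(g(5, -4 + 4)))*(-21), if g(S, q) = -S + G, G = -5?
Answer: 280896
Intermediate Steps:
y(d) = -1 + 2*d**2 (y(d) = (d**2 + d**2) - 1 = 2*d**2 - 1 = -1 + 2*d**2)
g(S, q) = -5 - S (g(S, q) = -S - 5 = -5 - S)
r(M) = -1 - M + 2*M**2 (r(M) = (-1 + 2*M**2) - M = -1 - M + 2*M**2)
(L*r(g(5, -4 + 4)))*(-21) = -64*(-1 - (-5 - 1*5) + 2*(-5 - 1*5)**2)*(-21) = -64*(-1 - (-5 - 5) + 2*(-5 - 5)**2)*(-21) = -64*(-1 - 1*(-10) + 2*(-10)**2)*(-21) = -64*(-1 + 10 + 2*100)*(-21) = -64*(-1 + 10 + 200)*(-21) = -64*209*(-21) = -13376*(-21) = 280896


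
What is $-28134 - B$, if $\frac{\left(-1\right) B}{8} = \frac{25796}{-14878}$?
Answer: $- \frac{209392010}{7439} \approx -28148.0$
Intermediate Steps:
$B = \frac{103184}{7439}$ ($B = - 8 \frac{25796}{-14878} = - 8 \cdot 25796 \left(- \frac{1}{14878}\right) = \left(-8\right) \left(- \frac{12898}{7439}\right) = \frac{103184}{7439} \approx 13.871$)
$-28134 - B = -28134 - \frac{103184}{7439} = - \frac{209392010}{7439}$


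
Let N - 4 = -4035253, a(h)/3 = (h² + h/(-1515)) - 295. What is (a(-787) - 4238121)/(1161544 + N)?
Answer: 1202353208/1451221025 ≈ 0.82851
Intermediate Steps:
a(h) = -885 + 3*h² - h/505 (a(h) = 3*((h² + h/(-1515)) - 295) = 3*((h² - h/1515) - 295) = 3*(-295 + h² - h/1515) = -885 + 3*h² - h/505)
N = -4035249 (N = 4 - 4035253 = -4035249)
(a(-787) - 4238121)/(1161544 + N) = ((-885 + 3*(-787)² - 1/505*(-787)) - 4238121)/(1161544 - 4035249) = ((-885 + 3*619369 + 787/505) - 4238121)/(-2873705) = ((-885 + 1858107 + 787/505) - 4238121)*(-1/2873705) = (937897897/505 - 4238121)*(-1/2873705) = -1202353208/505*(-1/2873705) = 1202353208/1451221025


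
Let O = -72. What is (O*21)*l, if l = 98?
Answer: -148176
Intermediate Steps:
(O*21)*l = -72*21*98 = -1512*98 = -148176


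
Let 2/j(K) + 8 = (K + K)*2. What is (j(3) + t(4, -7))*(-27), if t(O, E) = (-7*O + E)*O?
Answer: 7533/2 ≈ 3766.5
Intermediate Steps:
j(K) = 2/(-8 + 4*K) (j(K) = 2/(-8 + (K + K)*2) = 2/(-8 + (2*K)*2) = 2/(-8 + 4*K))
t(O, E) = O*(E - 7*O) (t(O, E) = (E - 7*O)*O = O*(E - 7*O))
(j(3) + t(4, -7))*(-27) = (1/(2*(-2 + 3)) + 4*(-7 - 7*4))*(-27) = ((½)/1 + 4*(-7 - 28))*(-27) = ((½)*1 + 4*(-35))*(-27) = (½ - 140)*(-27) = -279/2*(-27) = 7533/2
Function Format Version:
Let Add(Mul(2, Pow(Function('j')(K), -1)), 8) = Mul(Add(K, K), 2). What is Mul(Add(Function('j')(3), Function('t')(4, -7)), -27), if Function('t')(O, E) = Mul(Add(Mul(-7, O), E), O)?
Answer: Rational(7533, 2) ≈ 3766.5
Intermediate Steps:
Function('j')(K) = Mul(2, Pow(Add(-8, Mul(4, K)), -1)) (Function('j')(K) = Mul(2, Pow(Add(-8, Mul(Add(K, K), 2)), -1)) = Mul(2, Pow(Add(-8, Mul(Mul(2, K), 2)), -1)) = Mul(2, Pow(Add(-8, Mul(4, K)), -1)))
Function('t')(O, E) = Mul(O, Add(E, Mul(-7, O))) (Function('t')(O, E) = Mul(Add(E, Mul(-7, O)), O) = Mul(O, Add(E, Mul(-7, O))))
Mul(Add(Function('j')(3), Function('t')(4, -7)), -27) = Mul(Add(Mul(Rational(1, 2), Pow(Add(-2, 3), -1)), Mul(4, Add(-7, Mul(-7, 4)))), -27) = Mul(Add(Mul(Rational(1, 2), Pow(1, -1)), Mul(4, Add(-7, -28))), -27) = Mul(Add(Mul(Rational(1, 2), 1), Mul(4, -35)), -27) = Mul(Add(Rational(1, 2), -140), -27) = Mul(Rational(-279, 2), -27) = Rational(7533, 2)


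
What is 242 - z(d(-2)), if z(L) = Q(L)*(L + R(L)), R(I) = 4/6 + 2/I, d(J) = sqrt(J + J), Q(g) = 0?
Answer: 242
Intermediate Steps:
d(J) = sqrt(2)*sqrt(J) (d(J) = sqrt(2*J) = sqrt(2)*sqrt(J))
R(I) = 2/3 + 2/I (R(I) = 4*(1/6) + 2/I = 2/3 + 2/I)
z(L) = 0 (z(L) = 0*(L + (2/3 + 2/L)) = 0*(2/3 + L + 2/L) = 0)
242 - z(d(-2)) = 242 - 1*0 = 242 + 0 = 242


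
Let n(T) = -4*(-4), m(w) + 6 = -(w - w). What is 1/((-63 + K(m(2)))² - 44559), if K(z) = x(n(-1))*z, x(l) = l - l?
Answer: -1/40590 ≈ -2.4637e-5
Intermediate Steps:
m(w) = -6 (m(w) = -6 - (w - w) = -6 - 1*0 = -6 + 0 = -6)
n(T) = 16
x(l) = 0
K(z) = 0 (K(z) = 0*z = 0)
1/((-63 + K(m(2)))² - 44559) = 1/((-63 + 0)² - 44559) = 1/((-63)² - 44559) = 1/(3969 - 44559) = 1/(-40590) = -1/40590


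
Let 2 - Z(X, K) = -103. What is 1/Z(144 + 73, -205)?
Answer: 1/105 ≈ 0.0095238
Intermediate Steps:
Z(X, K) = 105 (Z(X, K) = 2 - 1*(-103) = 2 + 103 = 105)
1/Z(144 + 73, -205) = 1/105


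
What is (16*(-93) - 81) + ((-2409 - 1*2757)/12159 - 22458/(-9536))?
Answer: -1442055235/920224 ≈ -1567.1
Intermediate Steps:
(16*(-93) - 81) + ((-2409 - 1*2757)/12159 - 22458/(-9536)) = (-1488 - 81) + ((-2409 - 2757)*(1/12159) - 22458*(-1/9536)) = -1569 + (-5166*1/12159 + 11229/4768) = -1569 + (-82/193 + 11229/4768) = -1569 + 1776221/920224 = -1442055235/920224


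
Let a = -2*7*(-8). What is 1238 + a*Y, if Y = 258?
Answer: 30134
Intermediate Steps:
a = 112 (a = -14*(-8) = 112)
1238 + a*Y = 1238 + 112*258 = 1238 + 28896 = 30134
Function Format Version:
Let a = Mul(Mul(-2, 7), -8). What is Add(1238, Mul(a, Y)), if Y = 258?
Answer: 30134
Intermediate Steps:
a = 112 (a = Mul(-14, -8) = 112)
Add(1238, Mul(a, Y)) = Add(1238, Mul(112, 258)) = Add(1238, 28896) = 30134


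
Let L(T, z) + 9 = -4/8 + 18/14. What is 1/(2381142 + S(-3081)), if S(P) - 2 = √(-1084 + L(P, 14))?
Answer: 33336016/79377854497595 - 3*I*√23786/79377854497595 ≈ 4.1997e-7 - 5.8288e-12*I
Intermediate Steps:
L(T, z) = -115/14 (L(T, z) = -9 + (-4/8 + 18/14) = -9 + (-4*⅛ + 18*(1/14)) = -9 + (-½ + 9/7) = -9 + 11/14 = -115/14)
S(P) = 2 + 3*I*√23786/14 (S(P) = 2 + √(-1084 - 115/14) = 2 + √(-15291/14) = 2 + 3*I*√23786/14)
1/(2381142 + S(-3081)) = 1/(2381142 + (2 + 3*I*√23786/14)) = 1/(2381144 + 3*I*√23786/14)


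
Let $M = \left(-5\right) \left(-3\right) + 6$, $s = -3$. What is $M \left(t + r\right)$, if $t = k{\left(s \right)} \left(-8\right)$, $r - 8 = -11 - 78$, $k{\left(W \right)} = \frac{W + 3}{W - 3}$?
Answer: $-1701$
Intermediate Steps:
$k{\left(W \right)} = \frac{3 + W}{-3 + W}$
$M = 21$ ($M = 15 + 6 = 21$)
$r = -81$ ($r = 8 - 89 = -81$)
$t = 0$ ($t = \frac{3 - 3}{-3 - 3} \left(-8\right) = \frac{1}{-6} \cdot 0 \left(-8\right) = \left(- \frac{1}{6}\right) 0 \left(-8\right) = 0 \left(-8\right) = 0$)
$M \left(t + r\right) = 21 \left(0 - 81\right) = 21 \left(-81\right) = -1701$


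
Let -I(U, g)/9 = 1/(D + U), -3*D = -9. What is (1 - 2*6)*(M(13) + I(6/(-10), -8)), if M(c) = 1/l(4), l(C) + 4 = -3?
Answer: 1199/28 ≈ 42.821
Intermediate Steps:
l(C) = -7 (l(C) = -4 - 3 = -7)
D = 3 (D = -⅓*(-9) = 3)
I(U, g) = -9/(3 + U)
M(c) = -⅐ (M(c) = 1/(-7) = -⅐)
(1 - 2*6)*(M(13) + I(6/(-10), -8)) = (1 - 2*6)*(-⅐ - 9/(3 + 6/(-10))) = (1 - 12)*(-⅐ - 9/(3 + 6*(-⅒))) = -11*(-⅐ - 9/(3 - ⅗)) = -11*(-⅐ - 9/12/5) = -11*(-⅐ - 9*5/12) = -11*(-⅐ - 15/4) = -11*(-109/28) = 1199/28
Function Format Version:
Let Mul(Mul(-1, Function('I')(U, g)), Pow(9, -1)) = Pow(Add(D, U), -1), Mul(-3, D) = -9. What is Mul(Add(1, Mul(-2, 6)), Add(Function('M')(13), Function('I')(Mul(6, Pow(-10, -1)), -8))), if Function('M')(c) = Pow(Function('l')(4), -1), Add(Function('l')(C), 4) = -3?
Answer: Rational(1199, 28) ≈ 42.821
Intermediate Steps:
Function('l')(C) = -7 (Function('l')(C) = Add(-4, -3) = -7)
D = 3 (D = Mul(Rational(-1, 3), -9) = 3)
Function('I')(U, g) = Mul(-9, Pow(Add(3, U), -1))
Function('M')(c) = Rational(-1, 7) (Function('M')(c) = Pow(-7, -1) = Rational(-1, 7))
Mul(Add(1, Mul(-2, 6)), Add(Function('M')(13), Function('I')(Mul(6, Pow(-10, -1)), -8))) = Mul(Add(1, Mul(-2, 6)), Add(Rational(-1, 7), Mul(-9, Pow(Add(3, Mul(6, Pow(-10, -1))), -1)))) = Mul(Add(1, -12), Add(Rational(-1, 7), Mul(-9, Pow(Add(3, Mul(6, Rational(-1, 10))), -1)))) = Mul(-11, Add(Rational(-1, 7), Mul(-9, Pow(Add(3, Rational(-3, 5)), -1)))) = Mul(-11, Add(Rational(-1, 7), Mul(-9, Pow(Rational(12, 5), -1)))) = Mul(-11, Add(Rational(-1, 7), Mul(-9, Rational(5, 12)))) = Mul(-11, Add(Rational(-1, 7), Rational(-15, 4))) = Mul(-11, Rational(-109, 28)) = Rational(1199, 28)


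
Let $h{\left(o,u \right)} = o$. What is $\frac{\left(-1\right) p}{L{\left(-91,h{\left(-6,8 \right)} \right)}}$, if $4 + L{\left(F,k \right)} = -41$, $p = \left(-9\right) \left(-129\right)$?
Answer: $\frac{129}{5} \approx 25.8$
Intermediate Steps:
$p = 1161$
$L{\left(F,k \right)} = -45$ ($L{\left(F,k \right)} = -4 - 41 = -45$)
$\frac{\left(-1\right) p}{L{\left(-91,h{\left(-6,8 \right)} \right)}} = \frac{\left(-1\right) 1161}{-45} = \left(-1161\right) \left(- \frac{1}{45}\right) = \frac{129}{5}$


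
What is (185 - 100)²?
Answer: 7225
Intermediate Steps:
(185 - 100)² = 85² = 7225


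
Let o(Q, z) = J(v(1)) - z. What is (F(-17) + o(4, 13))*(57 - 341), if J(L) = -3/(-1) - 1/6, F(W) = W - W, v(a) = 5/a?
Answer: 8662/3 ≈ 2887.3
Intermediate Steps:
F(W) = 0
J(L) = 17/6 (J(L) = -3*(-1) - 1*1/6 = 3 - 1/6 = 17/6)
o(Q, z) = 17/6 - z
(F(-17) + o(4, 13))*(57 - 341) = (0 + (17/6 - 1*13))*(57 - 341) = (0 + (17/6 - 13))*(-284) = (0 - 61/6)*(-284) = -61/6*(-284) = 8662/3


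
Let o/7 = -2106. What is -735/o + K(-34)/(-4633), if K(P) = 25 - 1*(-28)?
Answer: 124949/3252366 ≈ 0.038418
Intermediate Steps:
o = -14742 (o = 7*(-2106) = -14742)
K(P) = 53 (K(P) = 25 + 28 = 53)
-735/o + K(-34)/(-4633) = -735/(-14742) + 53/(-4633) = -735*(-1/14742) + 53*(-1/4633) = 35/702 - 53/4633 = 124949/3252366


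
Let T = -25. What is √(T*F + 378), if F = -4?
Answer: √478 ≈ 21.863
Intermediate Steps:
√(T*F + 378) = √(-25*(-4) + 378) = √(100 + 378) = √478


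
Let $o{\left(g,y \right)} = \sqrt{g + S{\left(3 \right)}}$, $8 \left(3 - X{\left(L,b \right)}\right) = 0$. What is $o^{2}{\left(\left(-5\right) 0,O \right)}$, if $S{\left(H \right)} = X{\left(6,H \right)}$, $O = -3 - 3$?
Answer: $3$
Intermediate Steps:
$X{\left(L,b \right)} = 3$ ($X{\left(L,b \right)} = 3 - 0 = 3 + 0 = 3$)
$O = -6$ ($O = -3 - 3 = -6$)
$S{\left(H \right)} = 3$
$o{\left(g,y \right)} = \sqrt{3 + g}$ ($o{\left(g,y \right)} = \sqrt{g + 3} = \sqrt{3 + g}$)
$o^{2}{\left(\left(-5\right) 0,O \right)} = \left(\sqrt{3 - 0}\right)^{2} = \left(\sqrt{3 + 0}\right)^{2} = \left(\sqrt{3}\right)^{2} = 3$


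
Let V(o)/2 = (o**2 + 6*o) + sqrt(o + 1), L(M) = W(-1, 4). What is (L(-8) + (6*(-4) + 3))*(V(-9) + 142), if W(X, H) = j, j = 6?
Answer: -2940 - 60*I*sqrt(2) ≈ -2940.0 - 84.853*I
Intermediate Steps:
W(X, H) = 6
L(M) = 6
V(o) = 2*o**2 + 2*sqrt(1 + o) + 12*o (V(o) = 2*((o**2 + 6*o) + sqrt(o + 1)) = 2*((o**2 + 6*o) + sqrt(1 + o)) = 2*(o**2 + sqrt(1 + o) + 6*o) = 2*o**2 + 2*sqrt(1 + o) + 12*o)
(L(-8) + (6*(-4) + 3))*(V(-9) + 142) = (6 + (6*(-4) + 3))*((2*(-9)**2 + 2*sqrt(1 - 9) + 12*(-9)) + 142) = (6 + (-24 + 3))*((2*81 + 2*sqrt(-8) - 108) + 142) = (6 - 21)*((162 + 2*(2*I*sqrt(2)) - 108) + 142) = -15*((162 + 4*I*sqrt(2) - 108) + 142) = -15*((54 + 4*I*sqrt(2)) + 142) = -15*(196 + 4*I*sqrt(2)) = -2940 - 60*I*sqrt(2)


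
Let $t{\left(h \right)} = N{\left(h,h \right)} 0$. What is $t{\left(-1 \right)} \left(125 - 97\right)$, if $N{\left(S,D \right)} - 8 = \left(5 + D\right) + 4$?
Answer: $0$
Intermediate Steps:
$N{\left(S,D \right)} = 17 + D$ ($N{\left(S,D \right)} = 8 + \left(\left(5 + D\right) + 4\right) = 8 + \left(9 + D\right) = 17 + D$)
$t{\left(h \right)} = 0$ ($t{\left(h \right)} = \left(17 + h\right) 0 = 0$)
$t{\left(-1 \right)} \left(125 - 97\right) = 0 \left(125 - 97\right) = 0 \cdot 28 = 0$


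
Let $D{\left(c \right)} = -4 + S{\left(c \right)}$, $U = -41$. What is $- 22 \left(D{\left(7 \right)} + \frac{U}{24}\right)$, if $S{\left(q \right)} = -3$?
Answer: $\frac{2299}{12} \approx 191.58$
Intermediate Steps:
$D{\left(c \right)} = -7$ ($D{\left(c \right)} = -4 - 3 = -7$)
$- 22 \left(D{\left(7 \right)} + \frac{U}{24}\right) = - 22 \left(-7 - \frac{41}{24}\right) = \left(-22\right) \left(- \frac{209}{24}\right) = \frac{2299}{12}$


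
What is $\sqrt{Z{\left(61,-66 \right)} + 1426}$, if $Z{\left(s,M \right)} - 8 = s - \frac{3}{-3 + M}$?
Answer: $\frac{\sqrt{790878}}{23} \approx 38.666$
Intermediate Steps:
$Z{\left(s,M \right)} = 8 + s - \frac{3}{-3 + M}$ ($Z{\left(s,M \right)} = 8 + \left(s - \frac{3}{-3 + M}\right) = 8 + s - \frac{3}{-3 + M}$)
$\sqrt{Z{\left(61,-66 \right)} + 1426} = \sqrt{\frac{-27 - 183 + 8 \left(-66\right) - 4026}{-3 - 66} + 1426} = \sqrt{\frac{-27 - 183 - 528 - 4026}{-69} + 1426} = \sqrt{\left(- \frac{1}{69}\right) \left(-4764\right) + 1426} = \sqrt{\frac{1588}{23} + 1426} = \sqrt{\frac{34386}{23}} = \frac{\sqrt{790878}}{23}$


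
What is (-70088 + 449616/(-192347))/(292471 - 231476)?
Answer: -13481666152/11732205265 ≈ -1.1491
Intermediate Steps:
(-70088 + 449616/(-192347))/(292471 - 231476) = (-70088 + 449616*(-1/192347))/60995 = (-70088 - 449616/192347)*(1/60995) = -13481666152/192347*1/60995 = -13481666152/11732205265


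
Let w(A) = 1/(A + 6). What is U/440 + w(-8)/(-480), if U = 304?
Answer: 7307/10560 ≈ 0.69195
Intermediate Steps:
w(A) = 1/(6 + A)
U/440 + w(-8)/(-480) = 304/440 + 1/((6 - 8)*(-480)) = 304*(1/440) - 1/480/(-2) = 38/55 - ½*(-1/480) = 38/55 + 1/960 = 7307/10560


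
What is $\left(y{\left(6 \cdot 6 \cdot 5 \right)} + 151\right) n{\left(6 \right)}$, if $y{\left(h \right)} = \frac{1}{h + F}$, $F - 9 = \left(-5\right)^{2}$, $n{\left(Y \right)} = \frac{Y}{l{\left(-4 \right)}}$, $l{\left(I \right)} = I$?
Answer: $- \frac{96945}{428} \approx -226.51$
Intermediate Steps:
$n{\left(Y \right)} = - \frac{Y}{4}$ ($n{\left(Y \right)} = \frac{Y}{-4} = Y \left(- \frac{1}{4}\right) = - \frac{Y}{4}$)
$F = 34$ ($F = 9 + \left(-5\right)^{2} = 9 + 25 = 34$)
$y{\left(h \right)} = \frac{1}{34 + h}$ ($y{\left(h \right)} = \frac{1}{h + 34} = \frac{1}{34 + h}$)
$\left(y{\left(6 \cdot 6 \cdot 5 \right)} + 151\right) n{\left(6 \right)} = \left(\frac{1}{34 + 6 \cdot 6 \cdot 5} + 151\right) \left(\left(- \frac{1}{4}\right) 6\right) = \left(\frac{1}{34 + 36 \cdot 5} + 151\right) \left(- \frac{3}{2}\right) = \left(\frac{1}{34 + 180} + 151\right) \left(- \frac{3}{2}\right) = \left(\frac{1}{214} + 151\right) \left(- \frac{3}{2}\right) = \frac{32315}{214} \left(- \frac{3}{2}\right) = - \frac{96945}{428}$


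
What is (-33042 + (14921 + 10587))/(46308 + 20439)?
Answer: -7534/66747 ≈ -0.11287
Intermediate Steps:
(-33042 + (14921 + 10587))/(46308 + 20439) = (-33042 + 25508)/66747 = -7534*1/66747 = -7534/66747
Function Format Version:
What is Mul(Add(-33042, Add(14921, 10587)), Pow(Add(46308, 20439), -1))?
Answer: Rational(-7534, 66747) ≈ -0.11287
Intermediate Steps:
Mul(Add(-33042, Add(14921, 10587)), Pow(Add(46308, 20439), -1)) = Mul(Add(-33042, 25508), Pow(66747, -1)) = Mul(-7534, Rational(1, 66747)) = Rational(-7534, 66747)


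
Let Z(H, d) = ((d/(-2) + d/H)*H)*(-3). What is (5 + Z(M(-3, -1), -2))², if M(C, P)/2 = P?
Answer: 289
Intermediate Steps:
M(C, P) = 2*P
Z(H, d) = -3*H*(-d/2 + d/H) (Z(H, d) = ((d*(-½) + d/H)*H)*(-3) = ((-d/2 + d/H)*H)*(-3) = (H*(-d/2 + d/H))*(-3) = -3*H*(-d/2 + d/H))
(5 + Z(M(-3, -1), -2))² = (5 + (3/2)*(-2)*(-2 + 2*(-1)))² = (5 + (3/2)*(-2)*(-2 - 2))² = (5 + (3/2)*(-2)*(-4))² = (5 + 12)² = 17² = 289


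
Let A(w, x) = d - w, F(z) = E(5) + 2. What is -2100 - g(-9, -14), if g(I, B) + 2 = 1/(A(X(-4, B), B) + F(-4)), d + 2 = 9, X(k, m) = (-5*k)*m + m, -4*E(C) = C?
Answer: -2532290/1207 ≈ -2098.0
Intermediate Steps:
E(C) = -C/4
X(k, m) = m - 5*k*m (X(k, m) = -5*k*m + m = m - 5*k*m)
d = 7 (d = -2 + 9 = 7)
F(z) = ¾ (F(z) = -¼*5 + 2 = -5/4 + 2 = ¾)
A(w, x) = 7 - w
g(I, B) = -2 + 1/(31/4 - 21*B) (g(I, B) = -2 + 1/((7 - B*(1 - 5*(-4))) + ¾) = -2 + 1/((7 - B*(1 + 20)) + ¾) = -2 + 1/((7 - B*21) + ¾) = -2 + 1/((7 - 21*B) + ¾) = -2 + 1/(31/4 - 21*B))
-2100 - g(-9, -14) = -2100 - 2*(29 - 84*(-14))/(-31 + 84*(-14)) = -2100 - 2*(29 + 1176)/(-31 - 1176) = -2100 - 2*1205/(-1207) = -2100 - 2*(-1)*1205/1207 = -2100 - 1*(-2410/1207) = -2100 + 2410/1207 = -2532290/1207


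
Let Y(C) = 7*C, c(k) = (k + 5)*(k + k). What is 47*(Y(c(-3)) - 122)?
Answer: -9682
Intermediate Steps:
c(k) = 2*k*(5 + k) (c(k) = (5 + k)*(2*k) = 2*k*(5 + k))
47*(Y(c(-3)) - 122) = 47*(7*(2*(-3)*(5 - 3)) - 122) = 47*(7*(2*(-3)*2) - 122) = 47*(7*(-12) - 122) = 47*(-84 - 122) = 47*(-206) = -9682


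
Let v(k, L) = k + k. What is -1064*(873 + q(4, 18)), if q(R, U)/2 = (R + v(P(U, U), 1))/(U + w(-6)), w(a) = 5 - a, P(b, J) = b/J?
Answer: -26950056/29 ≈ -9.2931e+5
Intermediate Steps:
v(k, L) = 2*k
q(R, U) = 2*(2 + R)/(11 + U) (q(R, U) = 2*((R + 2*(U/U))/(U + (5 - 1*(-6)))) = 2*((R + 2*1)/(U + (5 + 6))) = 2*((R + 2)/(U + 11)) = 2*((2 + R)/(11 + U)) = 2*(2 + R)/(11 + U))
-1064*(873 + q(4, 18)) = -1064*(873 + 2*(2 + 4)/(11 + 18)) = -1064*(873 + 2*6/29) = -1064*(873 + 2*(1/29)*6) = -1064*(873 + 12/29) = -1064*25329/29 = -26950056/29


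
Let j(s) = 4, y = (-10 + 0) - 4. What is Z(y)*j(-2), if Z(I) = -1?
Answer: -4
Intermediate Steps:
y = -14 (y = -10 - 4 = -14)
Z(y)*j(-2) = -1*4 = -4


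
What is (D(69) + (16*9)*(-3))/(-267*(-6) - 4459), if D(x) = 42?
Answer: 390/2857 ≈ 0.13651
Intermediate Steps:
(D(69) + (16*9)*(-3))/(-267*(-6) - 4459) = (42 + (16*9)*(-3))/(-267*(-6) - 4459) = (42 + 144*(-3))/(1602 - 4459) = (42 - 432)/(-2857) = -390*(-1/2857) = 390/2857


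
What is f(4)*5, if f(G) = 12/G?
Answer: 15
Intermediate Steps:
f(4)*5 = (12/4)*5 = (12*(¼))*5 = 3*5 = 15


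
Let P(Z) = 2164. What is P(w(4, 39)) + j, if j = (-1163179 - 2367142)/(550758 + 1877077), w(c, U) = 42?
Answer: 5250304619/2427835 ≈ 2162.5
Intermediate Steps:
j = -3530321/2427835 ≈ -1.4541
P(w(4, 39)) + j = 2164 - 3530321/2427835 = 5250304619/2427835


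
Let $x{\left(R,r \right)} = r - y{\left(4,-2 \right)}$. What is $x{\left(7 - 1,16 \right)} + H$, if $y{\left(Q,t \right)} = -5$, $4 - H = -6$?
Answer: $31$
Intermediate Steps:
$H = 10$ ($H = 4 - -6 = 4 + 6 = 10$)
$x{\left(R,r \right)} = 5 + r$ ($x{\left(R,r \right)} = r - -5 = r + 5 = 5 + r$)
$x{\left(7 - 1,16 \right)} + H = \left(5 + 16\right) + 10 = 21 + 10 = 31$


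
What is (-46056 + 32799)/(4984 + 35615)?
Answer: -1473/4511 ≈ -0.32654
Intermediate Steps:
(-46056 + 32799)/(4984 + 35615) = -13257/40599 = -13257*1/40599 = -1473/4511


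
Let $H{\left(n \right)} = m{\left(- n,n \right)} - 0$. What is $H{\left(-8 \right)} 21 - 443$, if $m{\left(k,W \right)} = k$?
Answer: $-275$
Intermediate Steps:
$H{\left(n \right)} = - n$ ($H{\left(n \right)} = - n - 0 = - n + 0 = - n$)
$H{\left(-8 \right)} 21 - 443 = \left(-1\right) \left(-8\right) 21 - 443 = 8 \cdot 21 - 443 = 168 - 443 = -275$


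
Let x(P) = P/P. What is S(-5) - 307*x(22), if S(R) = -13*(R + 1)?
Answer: -255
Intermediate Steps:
x(P) = 1
S(R) = -13 - 13*R (S(R) = -13*(1 + R) = -13 - 13*R)
S(-5) - 307*x(22) = (-13 - 13*(-5)) - 307*1 = (-13 + 65) - 307 = 52 - 307 = -255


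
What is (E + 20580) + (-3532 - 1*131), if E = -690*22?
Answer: 1737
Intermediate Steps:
E = -15180
(E + 20580) + (-3532 - 1*131) = (-15180 + 20580) + (-3532 - 1*131) = 5400 + (-3532 - 131) = 5400 - 3663 = 1737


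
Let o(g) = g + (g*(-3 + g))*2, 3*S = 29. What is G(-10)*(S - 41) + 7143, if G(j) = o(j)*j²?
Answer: -2328571/3 ≈ -7.7619e+5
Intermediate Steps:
S = 29/3 (S = (⅓)*29 = 29/3 ≈ 9.6667)
o(g) = g + 2*g*(-3 + g)
G(j) = j³*(-5 + 2*j) (G(j) = (j*(-5 + 2*j))*j² = j³*(-5 + 2*j))
G(-10)*(S - 41) + 7143 = ((-10)³*(-5 + 2*(-10)))*(29/3 - 41) + 7143 = -1000*(-5 - 20)*(-94/3) + 7143 = -1000*(-25)*(-94/3) + 7143 = 25000*(-94/3) + 7143 = -2350000/3 + 7143 = -2328571/3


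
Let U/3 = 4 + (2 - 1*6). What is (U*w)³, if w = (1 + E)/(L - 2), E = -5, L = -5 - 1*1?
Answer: 0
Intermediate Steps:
L = -6 (L = -5 - 1 = -6)
U = 0 (U = 3*(4 + (2 - 1*6)) = 3*(4 + (2 - 6)) = 3*(4 - 4) = 3*0 = 0)
w = ½ (w = (1 - 5)/(-6 - 2) = -4/(-8) = -4*(-⅛) = ½ ≈ 0.50000)
(U*w)³ = (0*(½))³ = 0³ = 0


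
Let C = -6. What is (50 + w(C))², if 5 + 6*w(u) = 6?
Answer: 90601/36 ≈ 2516.7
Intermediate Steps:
w(u) = ⅙ (w(u) = -⅚ + (⅙)*6 = -⅚ + 1 = ⅙)
(50 + w(C))² = (50 + ⅙)² = (301/6)² = 90601/36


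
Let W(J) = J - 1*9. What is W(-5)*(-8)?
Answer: 112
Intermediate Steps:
W(J) = -9 + J (W(J) = J - 9 = -9 + J)
W(-5)*(-8) = (-9 - 5)*(-8) = -14*(-8) = 112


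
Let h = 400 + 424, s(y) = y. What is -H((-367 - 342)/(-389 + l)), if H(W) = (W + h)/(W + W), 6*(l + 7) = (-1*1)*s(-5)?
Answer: -978979/4254 ≈ -230.13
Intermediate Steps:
l = -37/6 (l = -7 + (-1*1*(-5))/6 = -7 + (-1*(-5))/6 = -7 + (1/6)*5 = -7 + 5/6 = -37/6 ≈ -6.1667)
h = 824
H(W) = (824 + W)/(2*W) (H(W) = (W + 824)/(W + W) = (824 + W)/((2*W)) = (824 + W)*(1/(2*W)) = (824 + W)/(2*W))
-H((-367 - 342)/(-389 + l)) = -(824 + (-367 - 342)/(-389 - 37/6))/(2*((-367 - 342)/(-389 - 37/6))) = -(824 - 709/(-2371/6))/(2*((-709/(-2371/6)))) = -(824 - 709*(-6/2371))/(2*((-709*(-6/2371)))) = -(824 + 4254/2371)/(2*4254/2371) = -2371*1957958/(2*4254*2371) = -1*978979/4254 = -978979/4254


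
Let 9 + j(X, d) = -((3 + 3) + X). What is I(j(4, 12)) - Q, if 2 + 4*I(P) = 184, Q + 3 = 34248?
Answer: -68399/2 ≈ -34200.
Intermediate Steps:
Q = 34245 (Q = -3 + 34248 = 34245)
j(X, d) = -15 - X (j(X, d) = -9 - ((3 + 3) + X) = -9 - (6 + X) = -9 + (-6 - X) = -15 - X)
I(P) = 91/2 (I(P) = -½ + (¼)*184 = -½ + 46 = 91/2)
I(j(4, 12)) - Q = 91/2 - 1*34245 = 91/2 - 34245 = -68399/2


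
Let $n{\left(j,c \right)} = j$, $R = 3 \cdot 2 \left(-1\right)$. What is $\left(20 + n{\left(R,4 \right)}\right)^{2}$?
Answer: $196$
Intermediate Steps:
$R = -6$ ($R = 6 \left(-1\right) = -6$)
$\left(20 + n{\left(R,4 \right)}\right)^{2} = \left(20 - 6\right)^{2} = 14^{2} = 196$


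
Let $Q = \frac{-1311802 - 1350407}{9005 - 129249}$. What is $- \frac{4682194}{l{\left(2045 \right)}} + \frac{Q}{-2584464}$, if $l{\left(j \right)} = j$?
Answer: $- \frac{485022686737879103}{211839020482240} \approx -2289.6$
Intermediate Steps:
$Q = \frac{2662209}{120244}$ ($Q = - \frac{2662209}{9005 + \left(-143776 + 14527\right)} = - \frac{2662209}{9005 - 129249} = - \frac{2662209}{-120244} = \left(-2662209\right) \left(- \frac{1}{120244}\right) = \frac{2662209}{120244} \approx 22.14$)
$- \frac{4682194}{l{\left(2045 \right)}} + \frac{Q}{-2584464} = - \frac{4682194}{2045} + \frac{2662209}{120244 \left(-2584464\right)} = \left(-4682194\right) \frac{1}{2045} + \frac{2662209}{120244} \left(- \frac{1}{2584464}\right) = - \frac{4682194}{2045} - \frac{887403}{103588763072} = - \frac{485022686737879103}{211839020482240}$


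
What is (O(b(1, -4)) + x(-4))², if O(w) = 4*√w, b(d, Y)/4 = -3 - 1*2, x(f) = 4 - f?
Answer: -256 + 128*I*√5 ≈ -256.0 + 286.22*I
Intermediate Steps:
b(d, Y) = -20 (b(d, Y) = 4*(-3 - 1*2) = 4*(-3 - 2) = 4*(-5) = -20)
(O(b(1, -4)) + x(-4))² = (4*√(-20) + (4 - 1*(-4)))² = (4*(2*I*√5) + (4 + 4))² = (8*I*√5 + 8)² = (8 + 8*I*√5)²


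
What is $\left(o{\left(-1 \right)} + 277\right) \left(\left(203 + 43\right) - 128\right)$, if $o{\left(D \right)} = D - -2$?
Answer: $32804$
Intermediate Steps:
$o{\left(D \right)} = 2 + D$ ($o{\left(D \right)} = D + 2 = 2 + D$)
$\left(o{\left(-1 \right)} + 277\right) \left(\left(203 + 43\right) - 128\right) = \left(\left(2 - 1\right) + 277\right) \left(\left(203 + 43\right) - 128\right) = \left(1 + 277\right) \left(246 - 128\right) = 278 \cdot 118 = 32804$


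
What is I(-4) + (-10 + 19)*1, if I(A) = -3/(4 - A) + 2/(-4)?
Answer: 65/8 ≈ 8.1250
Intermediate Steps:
I(A) = -½ - 3/(4 - A) (I(A) = -3/(4 - A) + 2*(-¼) = -3/(4 - A) - ½ = -½ - 3/(4 - A))
I(-4) + (-10 + 19)*1 = (10 - 1*(-4))/(2*(-4 - 4)) + (-10 + 19)*1 = (½)*(10 + 4)/(-8) + 9*1 = (½)*(-⅛)*14 + 9 = -7/8 + 9 = 65/8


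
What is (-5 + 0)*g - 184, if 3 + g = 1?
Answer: -174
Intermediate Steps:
g = -2 (g = -3 + 1 = -2)
(-5 + 0)*g - 184 = (-5 + 0)*(-2) - 184 = -5*(-2) - 184 = 10 - 184 = -174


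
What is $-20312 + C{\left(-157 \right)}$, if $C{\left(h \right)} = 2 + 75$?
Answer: $-20235$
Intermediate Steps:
$C{\left(h \right)} = 77$
$-20312 + C{\left(-157 \right)} = -20312 + 77 = -20235$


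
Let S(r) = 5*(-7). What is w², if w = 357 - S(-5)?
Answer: 153664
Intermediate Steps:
S(r) = -35
w = 392 (w = 357 - 1*(-35) = 357 + 35 = 392)
w² = 392² = 153664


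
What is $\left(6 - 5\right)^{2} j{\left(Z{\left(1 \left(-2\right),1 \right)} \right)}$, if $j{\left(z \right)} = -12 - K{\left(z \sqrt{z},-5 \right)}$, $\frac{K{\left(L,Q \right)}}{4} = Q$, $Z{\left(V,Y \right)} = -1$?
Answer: $8$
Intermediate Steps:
$K{\left(L,Q \right)} = 4 Q$
$j{\left(z \right)} = 8$ ($j{\left(z \right)} = -12 - 4 \left(-5\right) = -12 - -20 = -12 + 20 = 8$)
$\left(6 - 5\right)^{2} j{\left(Z{\left(1 \left(-2\right),1 \right)} \right)} = \left(6 - 5\right)^{2} \cdot 8 = 1^{2} \cdot 8 = 1 \cdot 8 = 8$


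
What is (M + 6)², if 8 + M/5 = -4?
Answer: 2916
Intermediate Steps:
M = -60 (M = -40 + 5*(-4) = -40 - 20 = -60)
(M + 6)² = (-60 + 6)² = (-54)² = 2916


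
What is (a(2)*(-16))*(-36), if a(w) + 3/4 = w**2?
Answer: 1872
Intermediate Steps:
a(w) = -3/4 + w**2
(a(2)*(-16))*(-36) = ((-3/4 + 2**2)*(-16))*(-36) = ((-3/4 + 4)*(-16))*(-36) = ((13/4)*(-16))*(-36) = -52*(-36) = 1872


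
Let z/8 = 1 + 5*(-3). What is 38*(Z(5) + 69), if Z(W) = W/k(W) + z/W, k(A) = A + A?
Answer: 8949/5 ≈ 1789.8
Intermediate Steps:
z = -112 (z = 8*(1 + 5*(-3)) = 8*(1 - 15) = 8*(-14) = -112)
k(A) = 2*A
Z(W) = 1/2 - 112/W (Z(W) = W/((2*W)) - 112/W = W*(1/(2*W)) - 112/W = 1/2 - 112/W)
38*(Z(5) + 69) = 38*((1/2)*(-224 + 5)/5 + 69) = 38*((1/2)*(1/5)*(-219) + 69) = 38*(-219/10 + 69) = 38*(471/10) = 8949/5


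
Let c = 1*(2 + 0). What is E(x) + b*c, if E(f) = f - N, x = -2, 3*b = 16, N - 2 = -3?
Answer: 29/3 ≈ 9.6667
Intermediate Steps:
N = -1 (N = 2 - 3 = -1)
b = 16/3 (b = (⅓)*16 = 16/3 ≈ 5.3333)
c = 2 (c = 1*2 = 2)
E(f) = 1 + f (E(f) = f - 1*(-1) = f + 1 = 1 + f)
E(x) + b*c = (1 - 2) + (16/3)*2 = -1 + 32/3 = 29/3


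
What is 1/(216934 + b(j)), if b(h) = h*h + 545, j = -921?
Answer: 1/1065720 ≈ 9.3833e-7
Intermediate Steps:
b(h) = 545 + h² (b(h) = h² + 545 = 545 + h²)
1/(216934 + b(j)) = 1/(216934 + (545 + (-921)²)) = 1/(216934 + (545 + 848241)) = 1/(216934 + 848786) = 1/1065720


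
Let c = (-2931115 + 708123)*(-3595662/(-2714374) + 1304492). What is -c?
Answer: 3935677028288150320/1357187 ≈ 2.8999e+12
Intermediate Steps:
c = -3935677028288150320/1357187 (c = -2222992*(-3595662*(-1/2714374) + 1304492) = -2222992*(1797831/1357187 + 1304492) = -2222992*1770441381835/1357187 = -3935677028288150320/1357187 ≈ -2.8999e+12)
-c = -1*(-3935677028288150320/1357187) = 3935677028288150320/1357187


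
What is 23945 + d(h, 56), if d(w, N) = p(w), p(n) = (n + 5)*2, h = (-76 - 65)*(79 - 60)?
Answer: 18597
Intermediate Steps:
h = -2679 (h = -141*19 = -2679)
p(n) = 10 + 2*n (p(n) = (5 + n)*2 = 10 + 2*n)
d(w, N) = 10 + 2*w
23945 + d(h, 56) = 23945 + (10 + 2*(-2679)) = 23945 + (10 - 5358) = 23945 - 5348 = 18597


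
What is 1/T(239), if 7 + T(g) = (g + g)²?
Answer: 1/228477 ≈ 4.3768e-6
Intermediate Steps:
T(g) = -7 + 4*g² (T(g) = -7 + (g + g)² = -7 + (2*g)² = -7 + 4*g²)
1/T(239) = 1/(-7 + 4*239²) = 1/(-7 + 4*57121) = 1/(-7 + 228484) = 1/228477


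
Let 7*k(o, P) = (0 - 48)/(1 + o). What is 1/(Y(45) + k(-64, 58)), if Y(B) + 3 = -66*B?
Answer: -147/437015 ≈ -0.00033637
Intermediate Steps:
Y(B) = -3 - 66*B
k(o, P) = -48/(7*(1 + o)) (k(o, P) = ((0 - 48)/(1 + o))/7 = (-48/(1 + o))/7 = -48/(7*(1 + o)))
1/(Y(45) + k(-64, 58)) = 1/((-3 - 66*45) - 48/(7 + 7*(-64))) = 1/((-3 - 2970) - 48/(7 - 448)) = 1/(-2973 - 48/(-441)) = 1/(-2973 - 48*(-1/441)) = 1/(-2973 + 16/147) = 1/(-437015/147) = -147/437015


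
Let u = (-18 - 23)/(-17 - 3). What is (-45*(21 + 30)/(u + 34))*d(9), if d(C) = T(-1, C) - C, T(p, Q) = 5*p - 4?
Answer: 826200/721 ≈ 1145.9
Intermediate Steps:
T(p, Q) = -4 + 5*p
u = 41/20 (u = -41/(-20) = -41*(-1/20) = 41/20 ≈ 2.0500)
d(C) = -9 - C (d(C) = (-4 + 5*(-1)) - C = (-4 - 5) - C = -9 - C)
(-45*(21 + 30)/(u + 34))*d(9) = (-45*(21 + 30)/(41/20 + 34))*(-9 - 1*9) = (-2295/721/20)*(-9 - 9) = -2295*20/721*(-18) = -45*1020/721*(-18) = -45900/721*(-18) = 826200/721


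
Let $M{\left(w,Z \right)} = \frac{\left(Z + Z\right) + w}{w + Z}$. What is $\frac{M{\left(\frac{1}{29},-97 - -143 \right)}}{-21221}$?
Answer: $- \frac{2669}{28330035} \approx -9.4211 \cdot 10^{-5}$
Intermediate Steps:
$M{\left(w,Z \right)} = \frac{w + 2 Z}{Z + w}$ ($M{\left(w,Z \right)} = \frac{2 Z + w}{Z + w} = \frac{w + 2 Z}{Z + w}$)
$\frac{M{\left(\frac{1}{29},-97 - -143 \right)}}{-21221} = \frac{\frac{1}{\left(-97 - -143\right) + \frac{1}{29}} \left(\frac{1}{29} + 2 \left(-97 - -143\right)\right)}{-21221} = \frac{\frac{1}{29} + 2 \left(-97 + 143\right)}{\left(-97 + 143\right) + \frac{1}{29}} \left(- \frac{1}{21221}\right) = \frac{\frac{1}{29} + 2 \cdot 46}{46 + \frac{1}{29}} \left(- \frac{1}{21221}\right) = \frac{\frac{1}{29} + 92}{\frac{1335}{29}} \left(- \frac{1}{21221}\right) = \frac{29}{1335} \cdot \frac{2669}{29} \left(- \frac{1}{21221}\right) = \frac{2669}{1335} \left(- \frac{1}{21221}\right) = - \frac{2669}{28330035}$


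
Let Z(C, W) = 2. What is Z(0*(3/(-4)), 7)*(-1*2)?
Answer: -4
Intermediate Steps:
Z(0*(3/(-4)), 7)*(-1*2) = 2*(-1*2) = 2*(-2) = -4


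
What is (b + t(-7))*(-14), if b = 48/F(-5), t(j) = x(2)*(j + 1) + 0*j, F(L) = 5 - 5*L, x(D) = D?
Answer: 728/5 ≈ 145.60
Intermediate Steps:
t(j) = 2 + 2*j (t(j) = 2*(j + 1) + 0*j = 2*(1 + j) + 0 = (2 + 2*j) + 0 = 2 + 2*j)
b = 8/5 (b = 48/(5 - 5*(-5)) = 48/(5 + 25) = 48/30 = 48*(1/30) = 8/5 ≈ 1.6000)
(b + t(-7))*(-14) = (8/5 + (2 + 2*(-7)))*(-14) = (8/5 + (2 - 14))*(-14) = (8/5 - 12)*(-14) = -52/5*(-14) = 728/5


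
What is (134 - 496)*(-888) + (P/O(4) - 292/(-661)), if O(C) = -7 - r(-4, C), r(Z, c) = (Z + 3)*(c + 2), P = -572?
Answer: 212860800/661 ≈ 3.2203e+5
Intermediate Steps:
r(Z, c) = (2 + c)*(3 + Z) (r(Z, c) = (3 + Z)*(2 + c) = (2 + c)*(3 + Z))
O(C) = -5 + C (O(C) = -7 - (6 + 2*(-4) + 3*C - 4*C) = -7 - (6 - 8 + 3*C - 4*C) = -7 - (-2 - C) = -7 + (2 + C) = -5 + C)
(134 - 496)*(-888) + (P/O(4) - 292/(-661)) = (134 - 496)*(-888) + (-572/(-5 + 4) - 292/(-661)) = -362*(-888) + (-572/(-1) - 292*(-1/661)) = 321456 + (-572*(-1) + 292/661) = 321456 + (572 + 292/661) = 321456 + 378384/661 = 212860800/661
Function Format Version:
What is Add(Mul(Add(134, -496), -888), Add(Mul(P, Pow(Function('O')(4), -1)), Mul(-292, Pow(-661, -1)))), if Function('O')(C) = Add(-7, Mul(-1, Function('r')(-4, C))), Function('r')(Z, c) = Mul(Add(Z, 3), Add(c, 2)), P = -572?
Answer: Rational(212860800, 661) ≈ 3.2203e+5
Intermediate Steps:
Function('r')(Z, c) = Mul(Add(2, c), Add(3, Z)) (Function('r')(Z, c) = Mul(Add(3, Z), Add(2, c)) = Mul(Add(2, c), Add(3, Z)))
Function('O')(C) = Add(-5, C) (Function('O')(C) = Add(-7, Mul(-1, Add(6, Mul(2, -4), Mul(3, C), Mul(-4, C)))) = Add(-7, Mul(-1, Add(6, -8, Mul(3, C), Mul(-4, C)))) = Add(-7, Mul(-1, Add(-2, Mul(-1, C)))) = Add(-7, Add(2, C)) = Add(-5, C))
Add(Mul(Add(134, -496), -888), Add(Mul(P, Pow(Function('O')(4), -1)), Mul(-292, Pow(-661, -1)))) = Add(Mul(Add(134, -496), -888), Add(Mul(-572, Pow(Add(-5, 4), -1)), Mul(-292, Pow(-661, -1)))) = Add(Mul(-362, -888), Add(Mul(-572, Pow(-1, -1)), Mul(-292, Rational(-1, 661)))) = Add(321456, Add(Mul(-572, -1), Rational(292, 661))) = Add(321456, Add(572, Rational(292, 661))) = Add(321456, Rational(378384, 661)) = Rational(212860800, 661)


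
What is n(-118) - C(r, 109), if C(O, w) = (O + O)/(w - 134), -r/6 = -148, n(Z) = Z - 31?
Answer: -1949/25 ≈ -77.960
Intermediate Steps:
n(Z) = -31 + Z
r = 888 (r = -6*(-148) = 888)
C(O, w) = 2*O/(-134 + w) (C(O, w) = (2*O)/(-134 + w) = 2*O/(-134 + w))
n(-118) - C(r, 109) = (-31 - 118) - 2*888/(-134 + 109) = -149 - 2*888/(-25) = -149 - 2*888*(-1)/25 = -149 - 1*(-1776/25) = -149 + 1776/25 = -1949/25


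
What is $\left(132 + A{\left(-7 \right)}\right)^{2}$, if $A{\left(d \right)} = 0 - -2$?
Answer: $17956$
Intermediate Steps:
$A{\left(d \right)} = 2$ ($A{\left(d \right)} = 0 + 2 = 2$)
$\left(132 + A{\left(-7 \right)}\right)^{2} = \left(132 + 2\right)^{2} = 134^{2} = 17956$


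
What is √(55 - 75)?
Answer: 2*I*√5 ≈ 4.4721*I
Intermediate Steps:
√(55 - 75) = √(-20) = 2*I*√5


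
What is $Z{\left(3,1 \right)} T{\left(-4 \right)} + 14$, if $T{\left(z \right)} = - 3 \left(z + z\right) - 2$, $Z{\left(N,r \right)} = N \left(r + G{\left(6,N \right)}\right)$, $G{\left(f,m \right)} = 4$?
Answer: $344$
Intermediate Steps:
$Z{\left(N,r \right)} = N \left(4 + r\right)$ ($Z{\left(N,r \right)} = N \left(r + 4\right) = N \left(4 + r\right)$)
$T{\left(z \right)} = -2 - 6 z$ ($T{\left(z \right)} = - 3 \cdot 2 z - 2 = - 6 z - 2 = -2 - 6 z$)
$Z{\left(3,1 \right)} T{\left(-4 \right)} + 14 = 3 \left(4 + 1\right) \left(-2 - -24\right) + 14 = 3 \cdot 5 \left(-2 + 24\right) + 14 = 15 \cdot 22 + 14 = 330 + 14 = 344$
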